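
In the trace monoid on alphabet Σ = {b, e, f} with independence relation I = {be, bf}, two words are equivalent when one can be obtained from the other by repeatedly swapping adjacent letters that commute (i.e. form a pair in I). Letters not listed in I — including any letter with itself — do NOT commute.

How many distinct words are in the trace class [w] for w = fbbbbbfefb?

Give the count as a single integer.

drop 0:f onto floor
drop 1:b onto floor
drop 2:b onto {1:b}
drop 3:b onto {2:b}
drop 4:b onto {3:b}
drop 5:b onto {4:b}
drop 6:f onto {0:f}
drop 7:e onto {6:f}
drop 8:f onto {7:e}
drop 9:b onto {5:b}
ground layer = {0:f, 1:b}
drop-orders for the pieces not yet dropped (sum over which currently-grounded one goes next):
  1 to go: {8} 1  {9} 1
  2 to go: {5,9} 1  {7,8} 1  {8,9} 2
  3 to go: {4,5,9} 1  {5,8,9} 3  {6,7,8} 1  {7,8,9} 3
  4 to go: {0,6,7,8} 1  {3,4,5,9} 1  {4,5,8,9} 4  {5,7,8,9} 6  {6,7,8,9} 4
  5 to go: {0,6,7,8,9} 5  {2,3,4,5,9} 1  {3,4,5,8,9} 5  {4,5,7,8,9} 10  {5,6,7,8,9} 10
  6 to go: {0,5,6,7,8,9} 15  {1,2,3,4,5,9} 1  {2,3,4,5,8,9} 6  {3,4,5,7,8,9} 15  {4,5,6,7,8,9} 20
  7 to go: {0,4,5,6,7,8,9} 35  {1,2,3,4,5,8,9} 7  {2,3,4,5,7,8,9} 21  {3,4,5,6,7,8,9} 35
  8 to go: {0,3,4,5,6,7,8,9} 70  {1,2,3,4,5,7,8,9} 28  {2,3,4,5,6,7,8,9} 56
  if 0:f drops first: 84 orders
  if 1:b drops first: 126 orders
heap linearizations: 210

210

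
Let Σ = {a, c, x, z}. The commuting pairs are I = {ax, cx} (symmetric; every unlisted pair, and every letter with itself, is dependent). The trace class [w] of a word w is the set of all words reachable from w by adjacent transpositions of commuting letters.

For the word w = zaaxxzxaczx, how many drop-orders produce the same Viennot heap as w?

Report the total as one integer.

piece 0:z — minimal
piece 1:a rests on {0:z}
piece 2:a rests on {1:a}
piece 3:x rests on {0:z}
piece 4:x rests on {3:x}
piece 5:z rests on {2:a, 4:x}
piece 6:x rests on {5:z}
piece 7:a rests on {5:z}
piece 8:c rests on {7:a}
piece 9:z rests on {6:x, 8:c}
piece 10:x rests on {9:z}
minimal pieces: {0:z}
ways to finish when only these pieces remain (= sum over removing one remaining piece with nothing left below it):
  1 left: {10}→1
  2 left: {9,10}→1
  3 left: {6,9,10}→1  {8,9,10}→1
  4 left: {6,8,9,10}→2  {7,8,9,10}→1
  5 left: {6,7,8,9,10}→3
  6 left: {5,6,7,8,9,10}→3
  7 left: {2,5,6,7,8,9,10}→3  {4,5,6,7,8,9,10}→3
  8 left: {1,2,5,6,7,8,9,10}→3  {2,4,5,6,7,8,9,10}→6  {3,4,5,6,7,8,9,10}→3
  9 left: {1,2,4,5,6,7,8,9,10}→9  {2,3,4,5,6,7,8,9,10}→9
  placing 0:z first → 18 extensions

18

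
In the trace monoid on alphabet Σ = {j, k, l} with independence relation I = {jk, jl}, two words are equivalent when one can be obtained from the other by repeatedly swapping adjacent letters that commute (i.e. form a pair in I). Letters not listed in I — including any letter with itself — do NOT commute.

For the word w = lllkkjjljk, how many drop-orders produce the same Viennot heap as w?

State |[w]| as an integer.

#0=l has no predecessor
#1=l depends on [0:l]
#2=l depends on [1:l]
#3=k depends on [2:l]
#4=k depends on [3:k]
#5=j has no predecessor
#6=j depends on [5:j]
#7=l depends on [4:k]
#8=j depends on [6:j]
#9=k depends on [7:l]
sources: [0:l, 5:j]
N(rest) = Σ N(rest − s) over sources s of rest; N(one piece) = 1:
  size 1 → [8]=1  [9]=1
  size 2 → [6,8]=1  [7,9]=1  [8,9]=2
  size 3 → [4,7,9]=1  [5,6,8]=1  [6,8,9]=3  [7,8,9]=3
  size 4 → [3,4,7,9]=1  [4,7,8,9]=4  [5,6,8,9]=4  [6,7,8,9]=6
  size 5 → [2,3,4,7,9]=1  [3,4,7,8,9]=5  [4,6,7,8,9]=10  [5,6,7,8,9]=10
  size 6 → [1,2,3,4,7,9]=1  [2,3,4,7,8,9]=6  [3,4,6,7,8,9]=15  [4,5,6,7,8,9]=20
  size 7 → [0,1,2,3,4,7,9]=1  [1,2,3,4,7,8,9]=7  [2,3,4,6,7,8,9]=21  [3,4,5,6,7,8,9]=35
  size 8 → [0,1,2,3,4,7,8,9]=8  [1,2,3,4,6,7,8,9]=28  [2,3,4,5,6,7,8,9]=56
  first=0(l) contributes 84
  first=5(j) contributes 36
|[w]| = 120

120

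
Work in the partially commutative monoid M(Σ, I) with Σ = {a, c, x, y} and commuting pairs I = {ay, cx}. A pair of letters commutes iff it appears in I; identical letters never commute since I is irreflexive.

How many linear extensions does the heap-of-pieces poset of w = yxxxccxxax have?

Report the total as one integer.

21

0(y) covers ∅
1(x) covers 0:y
2(x) covers 1:x
3(x) covers 2:x
4(c) covers 0:y
5(c) covers 4:c
6(x) covers 3:x
7(x) covers 6:x
8(a) covers 5:c, 7:x
9(x) covers 8:a
floor of heap: 0:y
completions by unplaced set U, small U first (add the entries for U minus each lowest piece of U):
  |U|=1: {9}:1
  |U|=2: {8,9}:1
  |U|=3: {5,8,9}:1  {7,8,9}:1
  |U|=4: {4,5,8,9}:1  {5,7,8,9}:2  {6,7,8,9}:1
  |U|=5: {3,6,7,8,9}:1  {4,5,7,8,9}:3  {5,6,7,8,9}:3
  |U|=6: {2,3,6,7,8,9}:1  {3,5,6,7,8,9}:4  {4,5,6,7,8,9}:6
  |U|=7: {1,2,3,6,7,8,9}:1  {2,3,5,6,7,8,9}:5  {3,4,5,6,7,8,9}:10
  |U|=8: {1,2,3,5,6,7,8,9}:6  {2,3,4,5,6,7,8,9}:15
  start at 0(y): 21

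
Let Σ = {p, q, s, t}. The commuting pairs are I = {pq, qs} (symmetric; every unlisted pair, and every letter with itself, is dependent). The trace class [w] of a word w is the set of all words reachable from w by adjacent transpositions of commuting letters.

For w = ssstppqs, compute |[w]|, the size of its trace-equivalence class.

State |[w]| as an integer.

0(s) covers ∅
1(s) covers 0:s
2(s) covers 1:s
3(t) covers 2:s
4(p) covers 3:t
5(p) covers 4:p
6(q) covers 3:t
7(s) covers 5:p
floor of heap: 0:s
completions by unplaced set U, small U first (add the entries for U minus each lowest piece of U):
  |U|=1: {6}:1  {7}:1
  |U|=2: {5,7}:1  {6,7}:2
  |U|=3: {4,5,7}:1  {5,6,7}:3
  |U|=4: {4,5,6,7}:4
  |U|=5: {3,4,5,6,7}:4
  |U|=6: {2,3,4,5,6,7}:4
  start at 0(s): 4

4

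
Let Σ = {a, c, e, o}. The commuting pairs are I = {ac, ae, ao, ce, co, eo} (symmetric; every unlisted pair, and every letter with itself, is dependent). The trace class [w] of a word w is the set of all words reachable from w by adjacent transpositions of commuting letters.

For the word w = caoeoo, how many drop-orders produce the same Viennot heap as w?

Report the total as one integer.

drop 0:c onto floor
drop 1:a onto floor
drop 2:o onto floor
drop 3:e onto floor
drop 4:o onto {2:o}
drop 5:o onto {4:o}
ground layer = {0:c, 1:a, 2:o, 3:e}
drop-orders for the pieces not yet dropped (sum over which currently-grounded one goes next):
  1 to go: {0} 1  {1} 1  {3} 1  {5} 1
  2 to go: {0,1} 2  {0,3} 2  {0,5} 2  {1,3} 2  {1,5} 2  {3,5} 2  {4,5} 1
  3 to go: {0,1,3} 6  {0,1,5} 6  {0,3,5} 6  {0,4,5} 3  {1,3,5} 6  {1,4,5} 3  {2,4,5} 1  {3,4,5} 3
  4 to go: {0,1,3,5} 24  {0,1,4,5} 12  {0,2,4,5} 4  {0,3,4,5} 12  {1,2,4,5} 4  {1,3,4,5} 12  {2,3,4,5} 4
  if 0:c drops first: 20 orders
  if 1:a drops first: 20 orders
  if 2:o drops first: 60 orders
  if 3:e drops first: 20 orders
heap linearizations: 120

120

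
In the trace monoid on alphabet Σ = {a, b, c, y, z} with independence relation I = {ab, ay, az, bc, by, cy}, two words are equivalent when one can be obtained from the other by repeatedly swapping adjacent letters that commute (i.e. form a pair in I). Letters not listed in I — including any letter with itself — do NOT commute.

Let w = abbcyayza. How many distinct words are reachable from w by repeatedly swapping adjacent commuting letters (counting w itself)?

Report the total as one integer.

drop 0:a onto floor
drop 1:b onto floor
drop 2:b onto {1:b}
drop 3:c onto {0:a}
drop 4:y onto floor
drop 5:a onto {3:c}
drop 6:y onto {4:y}
drop 7:z onto {2:b, 3:c, 6:y}
drop 8:a onto {5:a}
ground layer = {0:a, 1:b, 4:y}
drop-orders for the pieces not yet dropped (sum over which currently-grounded one goes next):
  1 to go: {7} 1  {8} 1
  2 to go: {2,7} 1  {5,8} 1  {6,7} 1  {7,8} 2
  3 to go: {1,2,7} 1  {2,6,7} 2  {2,7,8} 3  {4,6,7} 1  {5,7,8} 3  {6,7,8} 3
  4 to go: {1,2,6,7} 3  {1,2,7,8} 4  {2,4,6,7} 3  {2,5,7,8} 6  {2,6,7,8} 8  {3,5,7,8} 3  {4,6,7,8} 4  {5,6,7,8} 6
  5 to go: {0,3,5,7,8} 3  {1,2,4,6,7} 6  {1,2,5,7,8} 10  {1,2,6,7,8} 15  {2,3,5,7,8} 9  {2,4,6,7,8} 15  {2,5,6,7,8} 20  {3,5,6,7,8} 9  {4,5,6,7,8} 10
  6 to go: {0,2,3,5,7,8} 12  {0,3,5,6,7,8} 12  {1,2,3,5,7,8} 19  {1,2,4,6,7,8} 36  {1,2,5,6,7,8} 45  {2,3,5,6,7,8} 38  {2,4,5,6,7,8} 45  {3,4,5,6,7,8} 19
  7 to go: {0,1,2,3,5,7,8} 31  {0,2,3,5,6,7,8} 62  {0,3,4,5,6,7,8} 31  {1,2,3,5,6,7,8} 102  {1,2,4,5,6,7,8} 126  {2,3,4,5,6,7,8} 102
  if 0:a drops first: 330 orders
  if 1:b drops first: 195 orders
  if 4:y drops first: 195 orders
heap linearizations: 720

720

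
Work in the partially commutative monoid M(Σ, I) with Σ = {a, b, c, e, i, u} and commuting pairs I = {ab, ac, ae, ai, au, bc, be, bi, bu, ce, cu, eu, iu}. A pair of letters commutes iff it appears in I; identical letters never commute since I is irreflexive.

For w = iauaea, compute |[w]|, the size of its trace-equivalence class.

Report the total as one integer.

drop 0:i onto floor
drop 1:a onto floor
drop 2:u onto floor
drop 3:a onto {1:a}
drop 4:e onto {0:i}
drop 5:a onto {3:a}
ground layer = {0:i, 1:a, 2:u}
drop-orders for the pieces not yet dropped (sum over which currently-grounded one goes next):
  1 to go: {2} 1  {4} 1  {5} 1
  2 to go: {0,4} 1  {2,4} 2  {2,5} 2  {3,5} 1  {4,5} 2
  3 to go: {0,2,4} 3  {0,4,5} 3  {1,3,5} 1  {2,3,5} 3  {2,4,5} 6  {3,4,5} 3
  4 to go: {0,2,4,5} 12  {0,3,4,5} 6  {1,2,3,5} 4  {1,3,4,5} 4  {2,3,4,5} 12
  if 0:i drops first: 20 orders
  if 1:a drops first: 30 orders
  if 2:u drops first: 10 orders
heap linearizations: 60

60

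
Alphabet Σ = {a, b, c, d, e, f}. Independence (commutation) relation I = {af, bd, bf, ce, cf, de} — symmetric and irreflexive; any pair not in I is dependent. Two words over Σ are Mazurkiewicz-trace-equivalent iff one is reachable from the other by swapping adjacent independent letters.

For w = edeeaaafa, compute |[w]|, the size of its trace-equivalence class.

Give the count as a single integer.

#0=e has no predecessor
#1=d has no predecessor
#2=e depends on [0:e]
#3=e depends on [2:e]
#4=a depends on [1:d, 3:e]
#5=a depends on [4:a]
#6=a depends on [5:a]
#7=f depends on [1:d, 3:e]
#8=a depends on [6:a]
sources: [0:e, 1:d]
N(rest) = Σ N(rest − s) over sources s of rest; N(one piece) = 1:
  size 1 → [7]=1  [8]=1
  size 2 → [6,8]=1  [7,8]=2
  size 3 → [5,6,8]=1  [6,7,8]=3
  size 4 → [4,5,6,8]=1  [5,6,7,8]=4
  size 5 → [4,5,6,7,8]=5
  size 6 → [1,4,5,6,7,8]=5  [3,4,5,6,7,8]=5
  size 7 → [1,3,4,5,6,7,8]=10  [2,3,4,5,6,7,8]=5
  first=0(e) contributes 15
  first=1(d) contributes 5
|[w]| = 20

20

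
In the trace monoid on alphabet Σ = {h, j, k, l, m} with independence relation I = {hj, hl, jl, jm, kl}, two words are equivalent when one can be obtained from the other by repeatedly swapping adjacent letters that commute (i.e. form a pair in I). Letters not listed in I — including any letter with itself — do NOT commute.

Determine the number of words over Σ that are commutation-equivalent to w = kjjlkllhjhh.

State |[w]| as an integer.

#0=k has no predecessor
#1=j depends on [0:k]
#2=j depends on [1:j]
#3=l has no predecessor
#4=k depends on [2:j]
#5=l depends on [3:l]
#6=l depends on [5:l]
#7=h depends on [4:k]
#8=j depends on [4:k]
#9=h depends on [7:h]
#10=h depends on [9:h]
sources: [0:k, 3:l]
N(rest) = Σ N(rest − s) over sources s of rest; N(one piece) = 1:
  size 1 → [6]=1  [8]=1  [10]=1
  size 2 → [5,6]=1  [6,8]=2  [6,10]=2  [8,10]=2  [9,10]=1
  size 3 → [3,5,6]=1  [5,6,8]=3  [5,6,10]=3  [6,8,10]=6  [6,9,10]=3  [7,9,10]=1  [8,9,10]=3
  size 4 → [3,5,6,8]=4  [3,5,6,10]=4  [5,6,8,10]=12  [5,6,9,10]=6  [6,7,9,10]=4  [6,8,9,10]=12  [7,8,9,10]=4
  size 5 → [3,5,6,8,10]=20  [3,5,6,9,10]=10  [4,7,8,9,10]=4  [5,6,7,9,10]=10  [5,6,8,9,10]=30  [6,7,8,9,10]=20
  size 6 → [2,4,7,8,9,10]=4  [3,5,6,7,9,10]=20  [3,5,6,8,9,10]=60  [4,6,7,8,9,10]=24  [5,6,7,8,9,10]=60
  size 7 → [1,2,4,7,8,9,10]=4  [2,4,6,7,8,9,10]=28  [3,5,6,7,8,9,10]=140  [4,5,6,7,8,9,10]=84
  size 8 → [0,1,2,4,7,8,9,10]=4  [1,2,4,6,7,8,9,10]=32  [2,4,5,6,7,8,9,10]=112  [3,4,5,6,7,8,9,10]=224
  size 9 → [0,1,2,4,6,7,8,9,10]=36  [1,2,4,5,6,7,8,9,10]=144  [2,3,4,5,6,7,8,9,10]=336
  first=0(k) contributes 480
  first=3(l) contributes 180
|[w]| = 660

660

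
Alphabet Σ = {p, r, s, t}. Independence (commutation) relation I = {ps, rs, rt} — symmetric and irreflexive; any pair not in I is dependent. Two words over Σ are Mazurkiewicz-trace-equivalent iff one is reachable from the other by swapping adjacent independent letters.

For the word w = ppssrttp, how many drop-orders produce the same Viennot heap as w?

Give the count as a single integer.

0(p) covers ∅
1(p) covers 0:p
2(s) covers ∅
3(s) covers 2:s
4(r) covers 1:p
5(t) covers 1:p, 3:s
6(t) covers 5:t
7(p) covers 4:r, 6:t
floor of heap: 0:p, 2:s
completions by unplaced set U, small U first (add the entries for U minus each lowest piece of U):
  |U|=1: {7}:1
  |U|=2: {4,7}:1  {6,7}:1
  |U|=3: {4,6,7}:2  {5,6,7}:1
  |U|=4: {3,5,6,7}:1  {4,5,6,7}:3
  |U|=5: {1,4,5,6,7}:3  {2,3,5,6,7}:1  {3,4,5,6,7}:4
  |U|=6: {0,1,4,5,6,7}:3  {1,3,4,5,6,7}:7  {2,3,4,5,6,7}:5
  start at 0(p): 12
  start at 2(s): 10
sum over floor = 22

22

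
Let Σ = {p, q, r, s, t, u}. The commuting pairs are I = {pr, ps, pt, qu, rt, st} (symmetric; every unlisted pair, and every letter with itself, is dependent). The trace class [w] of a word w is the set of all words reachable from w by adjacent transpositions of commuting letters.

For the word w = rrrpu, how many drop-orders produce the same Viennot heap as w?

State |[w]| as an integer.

#0=r has no predecessor
#1=r depends on [0:r]
#2=r depends on [1:r]
#3=p has no predecessor
#4=u depends on [2:r, 3:p]
sources: [0:r, 3:p]
N(rest) = Σ N(rest − s) over sources s of rest; N(one piece) = 1:
  size 1 → [4]=1
  size 2 → [2,4]=1  [3,4]=1
  size 3 → [1,2,4]=1  [2,3,4]=2
  first=0(r) contributes 3
  first=3(p) contributes 1
|[w]| = 4

4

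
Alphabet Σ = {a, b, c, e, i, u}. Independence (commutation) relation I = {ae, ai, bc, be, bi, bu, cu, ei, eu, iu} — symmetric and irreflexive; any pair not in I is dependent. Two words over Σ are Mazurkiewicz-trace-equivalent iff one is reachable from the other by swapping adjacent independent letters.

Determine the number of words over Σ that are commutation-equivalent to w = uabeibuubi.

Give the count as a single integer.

drop 0:u onto floor
drop 1:a onto {0:u}
drop 2:b onto {1:a}
drop 3:e onto floor
drop 4:i onto floor
drop 5:b onto {2:b}
drop 6:u onto {1:a}
drop 7:u onto {6:u}
drop 8:b onto {5:b}
drop 9:i onto {4:i}
ground layer = {0:u, 3:e, 4:i}
drop-orders for the pieces not yet dropped (sum over which currently-grounded one goes next):
  1 to go: {3} 1  {7} 1  {8} 1  {9} 1
  2 to go: {3,7} 2  {3,8} 2  {3,9} 2  {4,9} 1  {5,8} 1  {6,7} 1  {7,8} 2  {7,9} 2  {8,9} 2
  3 to go: {2,5,8} 1  {3,4,9} 3  {3,5,8} 3  {3,6,7} 3  {3,7,8} 6  {3,7,9} 6  {3,8,9} 6  {4,7,9} 3  {4,8,9} 3  {5,7,8} 3  {5,8,9} 3  {6,7,8} 3  {6,7,9} 3  {7,8,9} 6
  4 to go: {2,3,5,8} 4  {2,5,7,8} 4  {2,5,8,9} 4  {3,4,7,9} 12  {3,4,8,9} 12  {3,5,7,8} 12  {3,5,8,9} 12  {3,6,7,8} 12  {3,6,7,9} 12  {3,7,8,9} 24  {4,5,8,9} 6  {4,6,7,9} 6  {4,7,8,9} 12  {5,6,7,8} 6  {5,7,8,9} 12  {6,7,8,9} 12
  5 to go: {2,3,5,7,8} 20  {2,3,5,8,9} 20  {2,4,5,8,9} 10  {2,5,6,7,8} 10  {2,5,7,8,9} 20  {3,4,5,8,9} 30  {3,4,6,7,9} 30  {3,4,7,8,9} 60  {3,5,6,7,8} 30  {3,5,7,8,9} 60  {3,6,7,8,9} 60  {4,5,7,8,9} 30  {4,6,7,8,9} 30  {5,6,7,8,9} 30
  6 to go: {1,2,5,6,7,8} 10  {2,3,4,5,8,9} 60  {2,3,5,6,7,8} 60  {2,3,5,7,8,9} 120  {2,4,5,7,8,9} 60  {2,5,6,7,8,9} 60  {3,4,5,7,8,9} 180  {3,4,6,7,8,9} 180  {3,5,6,7,8,9} 180  {4,5,6,7,8,9} 90
  7 to go: {0,1,2,5,6,7,8} 10  {1,2,3,5,6,7,8} 70  {1,2,5,6,7,8,9} 70  {2,3,4,5,7,8,9} 420  {2,3,5,6,7,8,9} 420  {2,4,5,6,7,8,9} 210  {3,4,5,6,7,8,9} 630
  8 to go: {0,1,2,3,5,6,7,8} 80  {0,1,2,5,6,7,8,9} 80  {1,2,3,5,6,7,8,9} 560  {1,2,4,5,6,7,8,9} 280  {2,3,4,5,6,7,8,9} 1680
  if 0:u drops first: 2520 orders
  if 3:e drops first: 360 orders
  if 4:i drops first: 720 orders
heap linearizations: 3600

3600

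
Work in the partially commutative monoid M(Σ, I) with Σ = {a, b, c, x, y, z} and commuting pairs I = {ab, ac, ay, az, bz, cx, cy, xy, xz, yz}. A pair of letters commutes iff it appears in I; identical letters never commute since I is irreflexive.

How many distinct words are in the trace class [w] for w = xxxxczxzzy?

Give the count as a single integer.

1260

#0=x has no predecessor
#1=x depends on [0:x]
#2=x depends on [1:x]
#3=x depends on [2:x]
#4=c has no predecessor
#5=z depends on [4:c]
#6=x depends on [3:x]
#7=z depends on [5:z]
#8=z depends on [7:z]
#9=y has no predecessor
sources: [0:x, 4:c, 9:y]
N(rest) = Σ N(rest − s) over sources s of rest; N(one piece) = 1:
  size 1 → [6]=1  [8]=1  [9]=1
  size 2 → [3,6]=1  [6,8]=2  [6,9]=2  [7,8]=1  [8,9]=2
  size 3 → [2,3,6]=1  [3,6,8]=3  [3,6,9]=3  [5,7,8]=1  [6,7,8]=3  [6,8,9]=6  [7,8,9]=3
  size 4 → [1,2,3,6]=1  [2,3,6,8]=4  [2,3,6,9]=4  [3,6,7,8]=6  [3,6,8,9]=12  [4,5,7,8]=1  [5,6,7,8]=4  [5,7,8,9]=4  [6,7,8,9]=12
  size 5 → [0,1,2,3,6]=1  [1,2,3,6,8]=5  [1,2,3,6,9]=5  [2,3,6,7,8]=10  [2,3,6,8,9]=20  [3,5,6,7,8]=10  [3,6,7,8,9]=30  [4,5,6,7,8]=5  [4,5,7,8,9]=5  [5,6,7,8,9]=20
  size 6 → [0,1,2,3,6,8]=6  [0,1,2,3,6,9]=6  [1,2,3,6,7,8]=15  [1,2,3,6,8,9]=30  [2,3,5,6,7,8]=20  [2,3,6,7,8,9]=60  [3,4,5,6,7,8]=15  [3,5,6,7,8,9]=60  [4,5,6,7,8,9]=30
  size 7 → [0,1,2,3,6,7,8]=21  [0,1,2,3,6,8,9]=42  [1,2,3,5,6,7,8]=35  [1,2,3,6,7,8,9]=105  [2,3,4,5,6,7,8]=35  [2,3,5,6,7,8,9]=140  [3,4,5,6,7,8,9]=105
  size 8 → [0,1,2,3,5,6,7,8]=56  [0,1,2,3,6,7,8,9]=168  [1,2,3,4,5,6,7,8]=70  [1,2,3,5,6,7,8,9]=280  [2,3,4,5,6,7,8,9]=280
  first=0(x) contributes 630
  first=4(c) contributes 504
  first=9(y) contributes 126
|[w]| = 1260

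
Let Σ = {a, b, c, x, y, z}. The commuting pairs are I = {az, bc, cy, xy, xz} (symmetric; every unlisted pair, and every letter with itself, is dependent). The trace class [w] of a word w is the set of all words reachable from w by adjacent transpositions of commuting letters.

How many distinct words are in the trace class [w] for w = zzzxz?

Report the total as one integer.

#0=z has no predecessor
#1=z depends on [0:z]
#2=z depends on [1:z]
#3=x has no predecessor
#4=z depends on [2:z]
sources: [0:z, 3:x]
N(rest) = Σ N(rest − s) over sources s of rest; N(one piece) = 1:
  size 1 → [3]=1  [4]=1
  size 2 → [2,4]=1  [3,4]=2
  size 3 → [1,2,4]=1  [2,3,4]=3
  first=0(z) contributes 4
  first=3(x) contributes 1
|[w]| = 5

5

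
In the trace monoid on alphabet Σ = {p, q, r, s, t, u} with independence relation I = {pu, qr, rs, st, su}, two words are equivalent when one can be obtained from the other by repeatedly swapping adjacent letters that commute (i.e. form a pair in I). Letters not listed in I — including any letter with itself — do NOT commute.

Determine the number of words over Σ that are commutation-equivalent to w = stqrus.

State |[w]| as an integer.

piece 0:s — minimal
piece 1:t — minimal
piece 2:q rests on {0:s, 1:t}
piece 3:r rests on {1:t}
piece 4:u rests on {2:q, 3:r}
piece 5:s rests on {2:q}
minimal pieces: {0:s, 1:t}
ways to finish when only these pieces remain (= sum over removing one remaining piece with nothing left below it):
  1 left: {4}→1  {5}→1
  2 left: {3,4}→1  {4,5}→2
  3 left: {2,4,5}→2  {3,4,5}→3
  4 left: {0,2,4,5}→2  {2,3,4,5}→5
  placing 0:s first → 5 extensions
  placing 1:t first → 7 extensions
total linear extensions = 12

12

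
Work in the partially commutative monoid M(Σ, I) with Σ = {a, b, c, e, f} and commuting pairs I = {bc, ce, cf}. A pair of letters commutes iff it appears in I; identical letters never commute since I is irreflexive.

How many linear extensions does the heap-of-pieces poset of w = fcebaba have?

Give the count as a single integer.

4

piece 0:f — minimal
piece 1:c — minimal
piece 2:e rests on {0:f}
piece 3:b rests on {2:e}
piece 4:a rests on {1:c, 3:b}
piece 5:b rests on {4:a}
piece 6:a rests on {5:b}
minimal pieces: {0:f, 1:c}
ways to finish when only these pieces remain (= sum over removing one remaining piece with nothing left below it):
  1 left: {6}→1
  2 left: {5,6}→1
  3 left: {4,5,6}→1
  4 left: {1,4,5,6}→1  {3,4,5,6}→1
  5 left: {1,3,4,5,6}→2  {2,3,4,5,6}→1
  placing 0:f first → 3 extensions
  placing 1:c first → 1 extensions
total linear extensions = 4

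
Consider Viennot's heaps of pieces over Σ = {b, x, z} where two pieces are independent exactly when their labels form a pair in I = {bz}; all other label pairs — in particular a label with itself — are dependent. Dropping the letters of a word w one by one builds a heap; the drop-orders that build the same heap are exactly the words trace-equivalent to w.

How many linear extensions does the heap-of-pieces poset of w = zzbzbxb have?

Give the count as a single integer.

10

#0=z has no predecessor
#1=z depends on [0:z]
#2=b has no predecessor
#3=z depends on [1:z]
#4=b depends on [2:b]
#5=x depends on [3:z, 4:b]
#6=b depends on [5:x]
sources: [0:z, 2:b]
N(rest) = Σ N(rest − s) over sources s of rest; N(one piece) = 1:
  size 1 → [6]=1
  size 2 → [5,6]=1
  size 3 → [3,5,6]=1  [4,5,6]=1
  size 4 → [1,3,5,6]=1  [2,4,5,6]=1  [3,4,5,6]=2
  size 5 → [0,1,3,5,6]=1  [1,3,4,5,6]=3  [2,3,4,5,6]=3
  first=0(z) contributes 6
  first=2(b) contributes 4
|[w]| = 10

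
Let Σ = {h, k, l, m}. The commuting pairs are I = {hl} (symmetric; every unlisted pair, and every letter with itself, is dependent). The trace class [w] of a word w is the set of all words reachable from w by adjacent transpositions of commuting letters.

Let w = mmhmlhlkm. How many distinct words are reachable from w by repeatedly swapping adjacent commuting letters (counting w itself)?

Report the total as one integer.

3

drop 0:m onto floor
drop 1:m onto {0:m}
drop 2:h onto {1:m}
drop 3:m onto {2:h}
drop 4:l onto {3:m}
drop 5:h onto {3:m}
drop 6:l onto {4:l}
drop 7:k onto {5:h, 6:l}
drop 8:m onto {7:k}
ground layer = {0:m}
drop-orders for the pieces not yet dropped (sum over which currently-grounded one goes next):
  1 to go: {8} 1
  2 to go: {7,8} 1
  3 to go: {5,7,8} 1  {6,7,8} 1
  4 to go: {4,6,7,8} 1  {5,6,7,8} 2
  5 to go: {4,5,6,7,8} 3
  6 to go: {3,4,5,6,7,8} 3
  7 to go: {2,3,4,5,6,7,8} 3
  if 0:m drops first: 3 orders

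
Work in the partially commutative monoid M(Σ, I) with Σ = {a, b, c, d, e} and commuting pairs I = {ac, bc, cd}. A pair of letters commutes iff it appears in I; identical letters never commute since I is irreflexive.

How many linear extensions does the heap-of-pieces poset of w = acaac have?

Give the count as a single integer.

drop 0:a onto floor
drop 1:c onto floor
drop 2:a onto {0:a}
drop 3:a onto {2:a}
drop 4:c onto {1:c}
ground layer = {0:a, 1:c}
drop-orders for the pieces not yet dropped (sum over which currently-grounded one goes next):
  1 to go: {3} 1  {4} 1
  2 to go: {1,4} 1  {2,3} 1  {3,4} 2
  3 to go: {0,2,3} 1  {1,3,4} 3  {2,3,4} 3
  if 0:a drops first: 6 orders
  if 1:c drops first: 4 orders
heap linearizations: 10

10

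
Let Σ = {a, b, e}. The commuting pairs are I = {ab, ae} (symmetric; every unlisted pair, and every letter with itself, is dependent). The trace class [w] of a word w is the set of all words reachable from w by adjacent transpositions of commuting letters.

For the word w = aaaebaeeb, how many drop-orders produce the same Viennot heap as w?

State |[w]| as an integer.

126

piece 0:a — minimal
piece 1:a rests on {0:a}
piece 2:a rests on {1:a}
piece 3:e — minimal
piece 4:b rests on {3:e}
piece 5:a rests on {2:a}
piece 6:e rests on {4:b}
piece 7:e rests on {6:e}
piece 8:b rests on {7:e}
minimal pieces: {0:a, 3:e}
ways to finish when only these pieces remain (= sum over removing one remaining piece with nothing left below it):
  1 left: {5}→1  {8}→1
  2 left: {2,5}→1  {5,8}→2  {7,8}→1
  3 left: {1,2,5}→1  {2,5,8}→3  {5,7,8}→3  {6,7,8}→1
  4 left: {0,1,2,5}→1  {1,2,5,8}→4  {2,5,7,8}→6  {4,6,7,8}→1  {5,6,7,8}→4
  5 left: {0,1,2,5,8}→5  {1,2,5,7,8}→10  {2,5,6,7,8}→10  {3,4,6,7,8}→1  {4,5,6,7,8}→5
  6 left: {0,1,2,5,7,8}→15  {1,2,5,6,7,8}→20  {2,4,5,6,7,8}→15  {3,4,5,6,7,8}→6
  7 left: {0,1,2,5,6,7,8}→35  {1,2,4,5,6,7,8}→35  {2,3,4,5,6,7,8}→21
  placing 0:a first → 56 extensions
  placing 3:e first → 70 extensions
total linear extensions = 126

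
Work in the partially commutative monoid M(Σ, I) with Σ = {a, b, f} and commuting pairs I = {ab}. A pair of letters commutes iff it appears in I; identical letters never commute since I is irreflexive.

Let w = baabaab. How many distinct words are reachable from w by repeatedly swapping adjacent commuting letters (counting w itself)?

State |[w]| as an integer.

35

drop 0:b onto floor
drop 1:a onto floor
drop 2:a onto {1:a}
drop 3:b onto {0:b}
drop 4:a onto {2:a}
drop 5:a onto {4:a}
drop 6:b onto {3:b}
ground layer = {0:b, 1:a}
drop-orders for the pieces not yet dropped (sum over which currently-grounded one goes next):
  1 to go: {5} 1  {6} 1
  2 to go: {3,6} 1  {4,5} 1  {5,6} 2
  3 to go: {0,3,6} 1  {2,4,5} 1  {3,5,6} 3  {4,5,6} 3
  4 to go: {0,3,5,6} 4  {1,2,4,5} 1  {2,4,5,6} 4  {3,4,5,6} 6
  5 to go: {0,3,4,5,6} 10  {1,2,4,5,6} 5  {2,3,4,5,6} 10
  if 0:b drops first: 15 orders
  if 1:a drops first: 20 orders
heap linearizations: 35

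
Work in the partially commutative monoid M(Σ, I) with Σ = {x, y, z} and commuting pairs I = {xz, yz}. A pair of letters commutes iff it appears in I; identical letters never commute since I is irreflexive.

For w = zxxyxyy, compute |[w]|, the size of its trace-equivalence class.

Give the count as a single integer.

#0=z has no predecessor
#1=x has no predecessor
#2=x depends on [1:x]
#3=y depends on [2:x]
#4=x depends on [3:y]
#5=y depends on [4:x]
#6=y depends on [5:y]
sources: [0:z, 1:x]
N(rest) = Σ N(rest − s) over sources s of rest; N(one piece) = 1:
  size 1 → [0]=1  [6]=1
  size 2 → [0,6]=2  [5,6]=1
  size 3 → [0,5,6]=3  [4,5,6]=1
  size 4 → [0,4,5,6]=4  [3,4,5,6]=1
  size 5 → [0,3,4,5,6]=5  [2,3,4,5,6]=1
  first=0(z) contributes 1
  first=1(x) contributes 6
|[w]| = 7

7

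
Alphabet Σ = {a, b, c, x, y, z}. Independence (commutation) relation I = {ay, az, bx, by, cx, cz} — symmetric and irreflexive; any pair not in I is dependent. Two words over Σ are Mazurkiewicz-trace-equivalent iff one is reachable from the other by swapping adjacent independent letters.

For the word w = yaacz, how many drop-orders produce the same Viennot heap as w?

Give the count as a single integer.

#0=y has no predecessor
#1=a has no predecessor
#2=a depends on [1:a]
#3=c depends on [0:y, 2:a]
#4=z depends on [0:y]
sources: [0:y, 1:a]
N(rest) = Σ N(rest − s) over sources s of rest; N(one piece) = 1:
  size 1 → [3]=1  [4]=1
  size 2 → [2,3]=1  [3,4]=2
  size 3 → [0,3,4]=2  [1,2,3]=1  [2,3,4]=3
  first=0(y) contributes 4
  first=1(a) contributes 5
|[w]| = 9

9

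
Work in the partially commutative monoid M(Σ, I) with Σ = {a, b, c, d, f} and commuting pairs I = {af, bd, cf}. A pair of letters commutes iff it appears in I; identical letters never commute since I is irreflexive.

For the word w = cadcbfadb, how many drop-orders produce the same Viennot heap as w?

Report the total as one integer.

4

#0=c has no predecessor
#1=a depends on [0:c]
#2=d depends on [1:a]
#3=c depends on [2:d]
#4=b depends on [3:c]
#5=f depends on [4:b]
#6=a depends on [4:b]
#7=d depends on [5:f, 6:a]
#8=b depends on [5:f, 6:a]
sources: [0:c]
N(rest) = Σ N(rest − s) over sources s of rest; N(one piece) = 1:
  size 1 → [7]=1  [8]=1
  size 2 → [7,8]=2
  size 3 → [5,7,8]=2  [6,7,8]=2
  size 4 → [5,6,7,8]=4
  size 5 → [4,5,6,7,8]=4
  size 6 → [3,4,5,6,7,8]=4
  size 7 → [2,3,4,5,6,7,8]=4
  first=0(c) contributes 4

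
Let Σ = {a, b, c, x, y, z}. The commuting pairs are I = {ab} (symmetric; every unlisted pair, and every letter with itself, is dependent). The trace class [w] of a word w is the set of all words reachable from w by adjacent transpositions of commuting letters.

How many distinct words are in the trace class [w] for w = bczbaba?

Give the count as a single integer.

6

piece 0:b — minimal
piece 1:c rests on {0:b}
piece 2:z rests on {1:c}
piece 3:b rests on {2:z}
piece 4:a rests on {2:z}
piece 5:b rests on {3:b}
piece 6:a rests on {4:a}
minimal pieces: {0:b}
ways to finish when only these pieces remain (= sum over removing one remaining piece with nothing left below it):
  1 left: {5}→1  {6}→1
  2 left: {3,5}→1  {4,6}→1  {5,6}→2
  3 left: {3,5,6}→3  {4,5,6}→3
  4 left: {3,4,5,6}→6
  5 left: {2,3,4,5,6}→6
  placing 0:b first → 6 extensions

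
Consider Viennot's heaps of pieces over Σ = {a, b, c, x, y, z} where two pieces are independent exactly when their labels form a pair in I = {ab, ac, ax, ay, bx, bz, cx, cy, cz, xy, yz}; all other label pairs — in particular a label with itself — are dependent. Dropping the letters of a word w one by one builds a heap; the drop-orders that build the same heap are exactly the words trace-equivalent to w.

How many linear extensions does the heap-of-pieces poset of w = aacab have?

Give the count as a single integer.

10

drop 0:a onto floor
drop 1:a onto {0:a}
drop 2:c onto floor
drop 3:a onto {1:a}
drop 4:b onto {2:c}
ground layer = {0:a, 2:c}
drop-orders for the pieces not yet dropped (sum over which currently-grounded one goes next):
  1 to go: {3} 1  {4} 1
  2 to go: {1,3} 1  {2,4} 1  {3,4} 2
  3 to go: {0,1,3} 1  {1,3,4} 3  {2,3,4} 3
  if 0:a drops first: 6 orders
  if 2:c drops first: 4 orders
heap linearizations: 10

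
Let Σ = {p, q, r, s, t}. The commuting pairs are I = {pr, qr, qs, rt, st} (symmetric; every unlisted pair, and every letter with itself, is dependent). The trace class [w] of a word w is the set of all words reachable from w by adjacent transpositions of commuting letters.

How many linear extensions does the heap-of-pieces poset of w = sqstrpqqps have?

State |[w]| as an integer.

34

0(s) covers ∅
1(q) covers ∅
2(s) covers 0:s
3(t) covers 1:q
4(r) covers 2:s
5(p) covers 2:s, 3:t
6(q) covers 5:p
7(q) covers 6:q
8(p) covers 7:q
9(s) covers 4:r, 8:p
floor of heap: 0:s, 1:q
completions by unplaced set U, small U first (add the entries for U minus each lowest piece of U):
  |U|=1: {9}:1
  |U|=2: {4,9}:1  {8,9}:1
  |U|=3: {4,8,9}:2  {7,8,9}:1
  |U|=4: {4,7,8,9}:3  {6,7,8,9}:1
  |U|=5: {4,6,7,8,9}:4  {5,6,7,8,9}:1
  |U|=6: {3,5,6,7,8,9}:1  {4,5,6,7,8,9}:5
  |U|=7: {1,3,5,6,7,8,9}:1  {2,4,5,6,7,8,9}:5  {3,4,5,6,7,8,9}:6
  |U|=8: {0,2,4,5,6,7,8,9}:5  {1,3,4,5,6,7,8,9}:7  {2,3,4,5,6,7,8,9}:11
  start at 0(s): 18
  start at 1(q): 16
sum over floor = 34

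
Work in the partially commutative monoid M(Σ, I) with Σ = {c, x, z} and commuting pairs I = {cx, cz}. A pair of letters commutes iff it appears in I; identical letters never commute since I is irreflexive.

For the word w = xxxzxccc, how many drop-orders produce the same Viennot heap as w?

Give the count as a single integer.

56

#0=x has no predecessor
#1=x depends on [0:x]
#2=x depends on [1:x]
#3=z depends on [2:x]
#4=x depends on [3:z]
#5=c has no predecessor
#6=c depends on [5:c]
#7=c depends on [6:c]
sources: [0:x, 5:c]
N(rest) = Σ N(rest − s) over sources s of rest; N(one piece) = 1:
  size 1 → [4]=1  [7]=1
  size 2 → [3,4]=1  [4,7]=2  [6,7]=1
  size 3 → [2,3,4]=1  [3,4,7]=3  [4,6,7]=3  [5,6,7]=1
  size 4 → [1,2,3,4]=1  [2,3,4,7]=4  [3,4,6,7]=6  [4,5,6,7]=4
  size 5 → [0,1,2,3,4]=1  [1,2,3,4,7]=5  [2,3,4,6,7]=10  [3,4,5,6,7]=10
  size 6 → [0,1,2,3,4,7]=6  [1,2,3,4,6,7]=15  [2,3,4,5,6,7]=20
  first=0(x) contributes 35
  first=5(c) contributes 21
|[w]| = 56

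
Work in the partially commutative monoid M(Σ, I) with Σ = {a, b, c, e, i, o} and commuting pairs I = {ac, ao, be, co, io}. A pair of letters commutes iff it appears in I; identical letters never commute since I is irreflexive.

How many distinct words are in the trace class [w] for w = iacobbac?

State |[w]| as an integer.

#0=i has no predecessor
#1=a depends on [0:i]
#2=c depends on [0:i]
#3=o has no predecessor
#4=b depends on [1:a, 2:c, 3:o]
#5=b depends on [4:b]
#6=a depends on [5:b]
#7=c depends on [5:b]
sources: [0:i, 3:o]
N(rest) = Σ N(rest − s) over sources s of rest; N(one piece) = 1:
  size 1 → [6]=1  [7]=1
  size 2 → [6,7]=2
  size 3 → [5,6,7]=2
  size 4 → [4,5,6,7]=2
  size 5 → [1,4,5,6,7]=2  [2,4,5,6,7]=2  [3,4,5,6,7]=2
  size 6 → [1,2,4,5,6,7]=4  [1,3,4,5,6,7]=4  [2,3,4,5,6,7]=4
  first=0(i) contributes 12
  first=3(o) contributes 4
|[w]| = 16

16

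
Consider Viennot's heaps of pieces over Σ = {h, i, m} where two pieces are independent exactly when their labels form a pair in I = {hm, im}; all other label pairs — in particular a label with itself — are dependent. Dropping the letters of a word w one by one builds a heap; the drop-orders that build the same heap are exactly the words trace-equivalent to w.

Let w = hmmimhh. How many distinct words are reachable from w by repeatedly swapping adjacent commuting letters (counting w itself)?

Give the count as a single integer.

0(h) covers ∅
1(m) covers ∅
2(m) covers 1:m
3(i) covers 0:h
4(m) covers 2:m
5(h) covers 3:i
6(h) covers 5:h
floor of heap: 0:h, 1:m
completions by unplaced set U, small U first (add the entries for U minus each lowest piece of U):
  |U|=1: {4}:1  {6}:1
  |U|=2: {2,4}:1  {4,6}:2  {5,6}:1
  |U|=3: {1,2,4}:1  {2,4,6}:3  {3,5,6}:1  {4,5,6}:3
  |U|=4: {0,3,5,6}:1  {1,2,4,6}:4  {2,4,5,6}:6  {3,4,5,6}:4
  |U|=5: {0,3,4,5,6}:5  {1,2,4,5,6}:10  {2,3,4,5,6}:10
  start at 0(h): 20
  start at 1(m): 15
sum over floor = 35

35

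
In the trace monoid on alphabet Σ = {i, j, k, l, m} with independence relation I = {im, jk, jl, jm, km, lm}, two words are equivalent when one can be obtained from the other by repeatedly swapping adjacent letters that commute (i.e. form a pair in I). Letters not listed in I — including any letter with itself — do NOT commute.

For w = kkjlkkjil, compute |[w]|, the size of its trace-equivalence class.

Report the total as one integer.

21

piece 0:k — minimal
piece 1:k rests on {0:k}
piece 2:j — minimal
piece 3:l rests on {1:k}
piece 4:k rests on {3:l}
piece 5:k rests on {4:k}
piece 6:j rests on {2:j}
piece 7:i rests on {5:k, 6:j}
piece 8:l rests on {7:i}
minimal pieces: {0:k, 2:j}
ways to finish when only these pieces remain (= sum over removing one remaining piece with nothing left below it):
  1 left: {8}→1
  2 left: {7,8}→1
  3 left: {5,7,8}→1  {6,7,8}→1
  4 left: {2,6,7,8}→1  {4,5,7,8}→1  {5,6,7,8}→2
  5 left: {2,5,6,7,8}→3  {3,4,5,7,8}→1  {4,5,6,7,8}→3
  6 left: {1,3,4,5,7,8}→1  {2,4,5,6,7,8}→6  {3,4,5,6,7,8}→4
  7 left: {0,1,3,4,5,7,8}→1  {1,3,4,5,6,7,8}→5  {2,3,4,5,6,7,8}→10
  placing 0:k first → 15 extensions
  placing 2:j first → 6 extensions
total linear extensions = 21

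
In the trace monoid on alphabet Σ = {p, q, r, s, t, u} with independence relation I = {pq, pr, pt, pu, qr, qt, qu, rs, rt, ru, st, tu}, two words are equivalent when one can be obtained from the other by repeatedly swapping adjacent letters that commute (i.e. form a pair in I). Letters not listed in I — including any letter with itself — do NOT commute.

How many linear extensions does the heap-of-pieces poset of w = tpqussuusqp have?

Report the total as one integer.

#0=t has no predecessor
#1=p has no predecessor
#2=q has no predecessor
#3=u has no predecessor
#4=s depends on [1:p, 2:q, 3:u]
#5=s depends on [4:s]
#6=u depends on [5:s]
#7=u depends on [6:u]
#8=s depends on [7:u]
#9=q depends on [8:s]
#10=p depends on [8:s]
sources: [0:t, 1:p, 2:q, 3:u]
N(rest) = Σ N(rest − s) over sources s of rest; N(one piece) = 1:
  size 1 → [0]=1  [9]=1  [10]=1
  size 2 → [0,9]=2  [0,10]=2  [9,10]=2
  size 3 → [0,9,10]=6  [8,9,10]=2
  size 4 → [0,8,9,10]=8  [7,8,9,10]=2
  size 5 → [0,7,8,9,10]=10  [6,7,8,9,10]=2
  size 6 → [0,6,7,8,9,10]=12  [5,6,7,8,9,10]=2
  size 7 → [0,5,6,7,8,9,10]=14  [4,5,6,7,8,9,10]=2
  size 8 → [0,4,5,6,7,8,9,10]=16  [1,4,5,6,7,8,9,10]=2  [2,4,5,6,7,8,9,10]=2  [3,4,5,6,7,8,9,10]=2
  size 9 → [0,1,4,5,6,7,8,9,10]=18  [0,2,4,5,6,7,8,9,10]=18  [0,3,4,5,6,7,8,9,10]=18  [1,2,4,5,6,7,8,9,10]=4  [1,3,4,5,6,7,8,9,10]=4  [2,3,4,5,6,7,8,9,10]=4
  first=0(t) contributes 12
  first=1(p) contributes 40
  first=2(q) contributes 40
  first=3(u) contributes 40
|[w]| = 132

132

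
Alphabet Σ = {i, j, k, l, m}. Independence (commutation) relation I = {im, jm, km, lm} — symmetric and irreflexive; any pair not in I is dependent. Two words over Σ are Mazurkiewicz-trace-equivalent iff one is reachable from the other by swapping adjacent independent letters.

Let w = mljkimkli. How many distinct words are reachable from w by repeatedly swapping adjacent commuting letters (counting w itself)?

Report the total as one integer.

#0=m has no predecessor
#1=l has no predecessor
#2=j depends on [1:l]
#3=k depends on [2:j]
#4=i depends on [3:k]
#5=m depends on [0:m]
#6=k depends on [4:i]
#7=l depends on [6:k]
#8=i depends on [7:l]
sources: [0:m, 1:l]
N(rest) = Σ N(rest − s) over sources s of rest; N(one piece) = 1:
  size 1 → [5]=1  [8]=1
  size 2 → [0,5]=1  [5,8]=2  [7,8]=1
  size 3 → [0,5,8]=3  [5,7,8]=3  [6,7,8]=1
  size 4 → [0,5,7,8]=6  [4,6,7,8]=1  [5,6,7,8]=4
  size 5 → [0,5,6,7,8]=10  [3,4,6,7,8]=1  [4,5,6,7,8]=5
  size 6 → [0,4,5,6,7,8]=15  [2,3,4,6,7,8]=1  [3,4,5,6,7,8]=6
  size 7 → [0,3,4,5,6,7,8]=21  [1,2,3,4,6,7,8]=1  [2,3,4,5,6,7,8]=7
  first=0(m) contributes 8
  first=1(l) contributes 28
|[w]| = 36

36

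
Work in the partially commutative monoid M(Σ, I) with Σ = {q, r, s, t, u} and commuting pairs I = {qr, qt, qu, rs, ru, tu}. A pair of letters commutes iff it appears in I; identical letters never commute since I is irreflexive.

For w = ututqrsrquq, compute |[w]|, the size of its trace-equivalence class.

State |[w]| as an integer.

#0=u has no predecessor
#1=t has no predecessor
#2=u depends on [0:u]
#3=t depends on [1:t]
#4=q has no predecessor
#5=r depends on [3:t]
#6=s depends on [2:u, 3:t, 4:q]
#7=r depends on [5:r]
#8=q depends on [6:s]
#9=u depends on [6:s]
#10=q depends on [8:q]
sources: [0:u, 1:t, 4:q]
N(rest) = Σ N(rest − s) over sources s of rest; N(one piece) = 1:
  size 1 → [7]=1  [9]=1  [10]=1
  size 2 → [5,7]=1  [7,9]=2  [7,10]=2  [8,10]=1  [9,10]=2
  size 3 → [5,7,9]=3  [5,7,10]=3  [7,8,10]=3  [7,9,10]=6  [8,9,10]=3
  size 4 → [5,7,8,10]=6  [5,7,9,10]=12  [6,8,9,10]=3  [7,8,9,10]=12
  size 5 → [2,6,8,9,10]=3  [4,6,8,9,10]=3  [5,7,8,9,10]=30  [6,7,8,9,10]=15
  size 6 → [0,2,6,8,9,10]=3  [2,4,6,8,9,10]=6  [2,6,7,8,9,10]=18  [4,6,7,8,9,10]=18  [5,6,7,8,9,10]=45
  size 7 → [0,2,4,6,8,9,10]=9  [0,2,6,7,8,9,10]=21  [2,4,6,7,8,9,10]=42  [2,5,6,7,8,9,10]=63  [3,5,6,7,8,9,10]=45  [4,5,6,7,8,9,10]=63
  size 8 → [0,2,4,6,7,8,9,10]=72  [0,2,5,6,7,8,9,10]=84  [1,3,5,6,7,8,9,10]=45  [2,3,5,6,7,8,9,10]=108  [2,4,5,6,7,8,9,10]=168  [3,4,5,6,7,8,9,10]=108
  size 9 → [0,2,3,5,6,7,8,9,10]=192  [0,2,4,5,6,7,8,9,10]=324  [1,2,3,5,6,7,8,9,10]=153  [1,3,4,5,6,7,8,9,10]=153  [2,3,4,5,6,7,8,9,10]=384
  first=0(u) contributes 690
  first=1(t) contributes 900
  first=4(q) contributes 345
|[w]| = 1935

1935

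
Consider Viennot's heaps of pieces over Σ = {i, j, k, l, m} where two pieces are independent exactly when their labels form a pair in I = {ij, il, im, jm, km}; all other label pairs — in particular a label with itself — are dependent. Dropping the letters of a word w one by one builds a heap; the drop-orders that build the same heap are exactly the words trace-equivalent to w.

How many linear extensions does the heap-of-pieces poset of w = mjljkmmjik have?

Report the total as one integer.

84

0(m) covers ∅
1(j) covers ∅
2(l) covers 0:m, 1:j
3(j) covers 2:l
4(k) covers 3:j
5(m) covers 2:l
6(m) covers 5:m
7(j) covers 4:k
8(i) covers 4:k
9(k) covers 7:j, 8:i
floor of heap: 0:m, 1:j
completions by unplaced set U, small U first (add the entries for U minus each lowest piece of U):
  |U|=1: {6}:1  {9}:1
  |U|=2: {5,6}:1  {6,9}:2  {7,9}:1  {8,9}:1
  |U|=3: {5,6,9}:3  {6,7,9}:3  {6,8,9}:3  {7,8,9}:2
  |U|=4: {4,7,8,9}:2  {5,6,7,9}:6  {5,6,8,9}:6  {6,7,8,9}:8
  |U|=5: {3,4,7,8,9}:2  {4,6,7,8,9}:10  {5,6,7,8,9}:20
  |U|=6: {3,4,6,7,8,9}:12  {4,5,6,7,8,9}:30
  |U|=7: {3,4,5,6,7,8,9}:42
  |U|=8: {2,3,4,5,6,7,8,9}:42
  start at 0(m): 42
  start at 1(j): 42
sum over floor = 84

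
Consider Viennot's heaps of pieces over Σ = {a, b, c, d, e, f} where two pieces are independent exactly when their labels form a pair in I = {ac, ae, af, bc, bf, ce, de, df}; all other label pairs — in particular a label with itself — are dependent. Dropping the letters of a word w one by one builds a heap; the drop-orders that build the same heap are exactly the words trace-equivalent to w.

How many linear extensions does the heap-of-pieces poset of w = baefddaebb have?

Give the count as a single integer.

drop 0:b onto floor
drop 1:a onto {0:b}
drop 2:e onto {0:b}
drop 3:f onto {2:e}
drop 4:d onto {1:a}
drop 5:d onto {4:d}
drop 6:a onto {5:d}
drop 7:e onto {3:f}
drop 8:b onto {6:a, 7:e}
drop 9:b onto {8:b}
ground layer = {0:b}
drop-orders for the pieces not yet dropped (sum over which currently-grounded one goes next):
  1 to go: {9} 1
  2 to go: {8,9} 1
  3 to go: {6,8,9} 1  {7,8,9} 1
  4 to go: {3,7,8,9} 1  {5,6,8,9} 1  {6,7,8,9} 2
  5 to go: {2,3,7,8,9} 1  {3,6,7,8,9} 3  {4,5,6,8,9} 1  {5,6,7,8,9} 3
  6 to go: {1,4,5,6,8,9} 1  {2,3,6,7,8,9} 4  {3,5,6,7,8,9} 6  {4,5,6,7,8,9} 4
  7 to go: {1,4,5,6,7,8,9} 5  {2,3,5,6,7,8,9} 10  {3,4,5,6,7,8,9} 10
  8 to go: {1,3,4,5,6,7,8,9} 15  {2,3,4,5,6,7,8,9} 20
  if 0:b drops first: 35 orders

35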